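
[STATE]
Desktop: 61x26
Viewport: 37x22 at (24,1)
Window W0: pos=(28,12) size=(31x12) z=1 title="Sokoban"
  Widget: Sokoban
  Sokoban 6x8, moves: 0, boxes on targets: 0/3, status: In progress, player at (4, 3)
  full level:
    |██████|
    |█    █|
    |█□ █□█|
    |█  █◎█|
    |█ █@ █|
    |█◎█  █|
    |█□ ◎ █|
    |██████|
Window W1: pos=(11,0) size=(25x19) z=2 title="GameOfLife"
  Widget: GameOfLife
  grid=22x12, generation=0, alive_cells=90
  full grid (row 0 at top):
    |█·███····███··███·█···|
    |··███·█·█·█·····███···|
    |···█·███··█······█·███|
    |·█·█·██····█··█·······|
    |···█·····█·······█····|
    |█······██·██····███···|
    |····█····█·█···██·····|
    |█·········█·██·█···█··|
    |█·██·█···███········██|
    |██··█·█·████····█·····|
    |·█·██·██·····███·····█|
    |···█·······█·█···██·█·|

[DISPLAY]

           ┃                         
───────────┨                         
           ┃                         
··███·█··· ┃                         
····███··· ┃                         
·····█·███ ┃                         
··█······· ┃                         
·····█···· ┃                         
····███··· ┃                         
···██····· ┃                         
██·█···█·· ┃                         
········██ ┃━━━━━━━━━━━━━━━━━━━━━━┓  
····█····· ┃n                     ┃  
·███·····█ ┃──────────────────────┨  
·█···██·█· ┃                      ┃  
           ┃                      ┃  
           ┃                      ┃  
━━━━━━━━━━━┛                      ┃  
    ┃█ █@ █                       ┃  
    ┃█◎█  █                       ┃  
    ┃█□ ◎ █                       ┃  
    ┃██████                       ┃  


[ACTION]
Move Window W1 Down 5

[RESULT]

                                     
                                     
                                     
                                     
━━━━━━━━━━━┓                         
           ┃                         
───────────┨                         
           ┃                         
··███·█··· ┃                         
····███··· ┃                         
·····█·███ ┃                         
··█······· ┃━━━━━━━━━━━━━━━━━━━━━━┓  
·····█···· ┃n                     ┃  
····███··· ┃──────────────────────┨  
···██····· ┃                      ┃  
██·█···█·· ┃                      ┃  
········██ ┃                      ┃  
····█····· ┃                      ┃  
·███·····█ ┃                      ┃  
·█···██·█· ┃                      ┃  
           ┃                      ┃  
           ┃                      ┃  


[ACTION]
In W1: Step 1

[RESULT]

                                     
                                     
                                     
                                     
━━━━━━━━━━━┓                         
           ┃                         
───────────┨                         
           ┃                         
···██·█··· ┃                         
········█· ┃                         
····██·██· ┃                         
······█·█· ┃━━━━━━━━━━━━━━━━━━━━━━┓  
····███··· ┃n                     ┃  
···█··█··· ┃──────────────────────┨  
··██··█··· ┃                      ┃  
█·███···█· ┃                      ┃  
········█· ┃                      ┃  
█·██····██ ┃                      ┃  
·█████···· ┃                      ┃  
██········ ┃                      ┃  
           ┃                      ┃  
           ┃                      ┃  


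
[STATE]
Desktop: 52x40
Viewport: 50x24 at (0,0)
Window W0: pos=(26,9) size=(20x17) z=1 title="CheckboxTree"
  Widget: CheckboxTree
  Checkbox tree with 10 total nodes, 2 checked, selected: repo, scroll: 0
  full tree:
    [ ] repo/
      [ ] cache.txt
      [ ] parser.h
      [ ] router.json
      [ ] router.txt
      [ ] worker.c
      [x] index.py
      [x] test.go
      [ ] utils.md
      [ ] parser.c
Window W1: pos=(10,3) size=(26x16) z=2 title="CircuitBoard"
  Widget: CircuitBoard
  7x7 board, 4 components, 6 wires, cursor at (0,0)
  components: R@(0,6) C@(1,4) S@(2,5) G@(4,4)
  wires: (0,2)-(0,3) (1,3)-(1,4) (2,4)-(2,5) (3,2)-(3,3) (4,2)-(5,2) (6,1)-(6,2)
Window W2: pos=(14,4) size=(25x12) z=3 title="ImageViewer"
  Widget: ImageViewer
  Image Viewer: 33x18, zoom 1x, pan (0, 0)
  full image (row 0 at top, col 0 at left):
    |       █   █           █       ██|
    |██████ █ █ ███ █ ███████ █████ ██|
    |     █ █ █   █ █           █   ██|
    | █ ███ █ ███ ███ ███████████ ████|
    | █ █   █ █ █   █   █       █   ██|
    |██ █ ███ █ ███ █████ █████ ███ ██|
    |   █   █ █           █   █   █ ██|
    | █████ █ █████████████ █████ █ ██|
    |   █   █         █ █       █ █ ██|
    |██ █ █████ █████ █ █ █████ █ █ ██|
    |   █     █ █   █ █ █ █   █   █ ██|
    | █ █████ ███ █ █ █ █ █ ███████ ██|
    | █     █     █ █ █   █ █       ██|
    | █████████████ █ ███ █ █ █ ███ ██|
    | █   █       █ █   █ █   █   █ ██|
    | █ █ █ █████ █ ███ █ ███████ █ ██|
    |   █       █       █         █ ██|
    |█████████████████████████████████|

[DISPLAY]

                                                  
                                                  
                                                  
          ┏━━━━━━━━━━━━━━━━━━━━━━━━┓              
          ┃ Ci┏━━━━━━━━━━━━━━━━━━━━━━━┓           
          ┠───┃ ImageViewer           ┃           
          ┃   ┠───────────────────────┨           
          ┃0  ┃       █   █           ┃           
          ┃   ┃██████ █ █ ███ █ ██████┃           
          ┃1  ┃     █ █ █   █ █       ┃━━━━━━┓    
          ┃   ┃ █ ███ █ ███ ███ ██████┃e     ┃    
          ┃2  ┃ █ █   █ █ █   █   █   ┃──────┨    
          ┃   ┃██ █ ███ █ ███ █████ ██┃      ┃    
          ┃3  ┃   █   █ █           █ ┃.txt  ┃    
          ┃   ┃ █████ █ █████████████ ┃r.h   ┃    
          ┃4  ┗━━━━━━━━━━━━━━━━━━━━━━━┛r.json┃    
          ┃            │           ┃uter.txt ┃    
          ┃5           ·           ┃rker.c   ┃    
          ┗━━━━━━━━━━━━━━━━━━━━━━━━┛dex.py   ┃    
                          ┃   [x] test.go    ┃    
                          ┃   [ ] utils.md   ┃    
                          ┃   [ ] parser.c   ┃    
                          ┃                  ┃    
                          ┃                  ┃    


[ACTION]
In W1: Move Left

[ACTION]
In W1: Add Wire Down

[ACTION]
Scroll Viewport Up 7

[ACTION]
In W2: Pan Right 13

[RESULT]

                                                  
                                                  
                                                  
          ┏━━━━━━━━━━━━━━━━━━━━━━━━┓              
          ┃ Ci┏━━━━━━━━━━━━━━━━━━━━━━━┓           
          ┠───┃ ImageViewer           ┃           
          ┃   ┠───────────────────────┨           
          ┃0  ┃          █       ██   ┃           
          ┃   ┃█ █ ███████ █████ ██   ┃           
          ┃1  ┃█ █           █   ██   ┃━━━━━━┓    
          ┃   ┃███ ███████████ ████   ┃e     ┃    
          ┃2  ┃  █   █       █   ██   ┃──────┨    
          ┃   ┃█ █████ █████ ███ ██   ┃      ┃    
          ┃3  ┃        █   █   █ ██   ┃.txt  ┃    
          ┃   ┃█████████ █████ █ ██   ┃r.h   ┃    
          ┃4  ┗━━━━━━━━━━━━━━━━━━━━━━━┛r.json┃    
          ┃            │           ┃uter.txt ┃    
          ┃5           ·           ┃rker.c   ┃    
          ┗━━━━━━━━━━━━━━━━━━━━━━━━┛dex.py   ┃    
                          ┃   [x] test.go    ┃    
                          ┃   [ ] utils.md   ┃    
                          ┃   [ ] parser.c   ┃    
                          ┃                  ┃    
                          ┃                  ┃    


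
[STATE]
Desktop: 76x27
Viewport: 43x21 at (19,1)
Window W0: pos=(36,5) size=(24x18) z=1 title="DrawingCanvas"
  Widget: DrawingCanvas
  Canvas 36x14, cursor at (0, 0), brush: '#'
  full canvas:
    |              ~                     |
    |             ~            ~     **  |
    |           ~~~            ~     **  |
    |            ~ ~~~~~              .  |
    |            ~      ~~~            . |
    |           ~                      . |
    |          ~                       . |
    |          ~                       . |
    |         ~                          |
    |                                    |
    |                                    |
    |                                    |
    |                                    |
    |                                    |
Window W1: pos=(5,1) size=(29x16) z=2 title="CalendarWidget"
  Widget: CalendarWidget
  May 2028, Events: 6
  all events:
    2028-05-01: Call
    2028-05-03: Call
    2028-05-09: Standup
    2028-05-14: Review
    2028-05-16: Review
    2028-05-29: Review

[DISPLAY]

━━━━━━━━━━━━━━┓                            
et            ┃                            
──────────────┨                            
 2028         ┃                            
r Sa Su       ┃  ┏━━━━━━━━━━━━━━━━━━━━━━┓  
  5  6  7     ┃  ┃ DrawingCanvas        ┃  
12 13 14*     ┃  ┠──────────────────────┨  
19 20 21      ┃  ┃+             ~       ┃  
6 27 28       ┃  ┃             ~        ┃  
              ┃  ┃           ~~~        ┃  
              ┃  ┃            ~ ~~~~~   ┃  
              ┃  ┃            ~      ~~~┃  
              ┃  ┃           ~          ┃  
              ┃  ┃          ~           ┃  
              ┃  ┃          ~           ┃  
━━━━━━━━━━━━━━┛  ┃         ~            ┃  
                 ┃                      ┃  
                 ┃                      ┃  
                 ┃                      ┃  
                 ┃                      ┃  
                 ┃                      ┃  


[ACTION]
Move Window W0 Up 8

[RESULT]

━━━━━━━━━━━━━━┓  ┃ DrawingCanvas        ┃  
et            ┃  ┠──────────────────────┨  
──────────────┨  ┃+             ~       ┃  
 2028         ┃  ┃             ~        ┃  
r Sa Su       ┃  ┃           ~~~        ┃  
  5  6  7     ┃  ┃            ~ ~~~~~   ┃  
12 13 14*     ┃  ┃            ~      ~~~┃  
19 20 21      ┃  ┃           ~          ┃  
6 27 28       ┃  ┃          ~           ┃  
              ┃  ┃          ~           ┃  
              ┃  ┃         ~            ┃  
              ┃  ┃                      ┃  
              ┃  ┃                      ┃  
              ┃  ┃                      ┃  
              ┃  ┃                      ┃  
━━━━━━━━━━━━━━┛  ┃                      ┃  
                 ┗━━━━━━━━━━━━━━━━━━━━━━┛  
                                           
                                           
                                           
                                           


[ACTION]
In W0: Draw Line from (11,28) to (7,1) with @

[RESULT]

━━━━━━━━━━━━━━┓  ┃ DrawingCanvas        ┃  
et            ┃  ┠──────────────────────┨  
──────────────┨  ┃+             ~       ┃  
 2028         ┃  ┃             ~        ┃  
r Sa Su       ┃  ┃           ~~~        ┃  
  5  6  7     ┃  ┃            ~ ~~~~~   ┃  
12 13 14*     ┃  ┃            ~      ~~~┃  
19 20 21      ┃  ┃           ~          ┃  
6 27 28       ┃  ┃          ~           ┃  
              ┃  ┃ @@@@     ~           ┃  
              ┃  ┃     @@@@@@@          ┃  
              ┃  ┃            @@@@@@    ┃  
              ┃  ┃                  @@@@┃  
              ┃  ┃                      ┃  
              ┃  ┃                      ┃  
━━━━━━━━━━━━━━┛  ┃                      ┃  
                 ┗━━━━━━━━━━━━━━━━━━━━━━┛  
                                           
                                           
                                           
                                           


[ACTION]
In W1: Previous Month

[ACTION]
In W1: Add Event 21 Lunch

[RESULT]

━━━━━━━━━━━━━━┓  ┃ DrawingCanvas        ┃  
et            ┃  ┠──────────────────────┨  
──────────────┨  ┃+             ~       ┃  
l 2028        ┃  ┃             ~        ┃  
r Sa Su       ┃  ┃           ~~~        ┃  
   1  2       ┃  ┃            ~ ~~~~~   ┃  
7  8  9       ┃  ┃            ~      ~~~┃  
4 15 16       ┃  ┃           ~          ┃  
1* 22 23      ┃  ┃          ~           ┃  
8 29 30       ┃  ┃ @@@@     ~           ┃  
              ┃  ┃     @@@@@@@          ┃  
              ┃  ┃            @@@@@@    ┃  
              ┃  ┃                  @@@@┃  
              ┃  ┃                      ┃  
              ┃  ┃                      ┃  
━━━━━━━━━━━━━━┛  ┃                      ┃  
                 ┗━━━━━━━━━━━━━━━━━━━━━━┛  
                                           
                                           
                                           
                                           


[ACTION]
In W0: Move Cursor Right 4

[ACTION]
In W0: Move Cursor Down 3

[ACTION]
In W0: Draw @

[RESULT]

━━━━━━━━━━━━━━┓  ┃ DrawingCanvas        ┃  
et            ┃  ┠──────────────────────┨  
──────────────┨  ┃              ~       ┃  
l 2028        ┃  ┃             ~        ┃  
r Sa Su       ┃  ┃           ~~~        ┃  
   1  2       ┃  ┃    @       ~ ~~~~~   ┃  
7  8  9       ┃  ┃            ~      ~~~┃  
4 15 16       ┃  ┃           ~          ┃  
1* 22 23      ┃  ┃          ~           ┃  
8 29 30       ┃  ┃ @@@@     ~           ┃  
              ┃  ┃     @@@@@@@          ┃  
              ┃  ┃            @@@@@@    ┃  
              ┃  ┃                  @@@@┃  
              ┃  ┃                      ┃  
              ┃  ┃                      ┃  
━━━━━━━━━━━━━━┛  ┃                      ┃  
                 ┗━━━━━━━━━━━━━━━━━━━━━━┛  
                                           
                                           
                                           
                                           


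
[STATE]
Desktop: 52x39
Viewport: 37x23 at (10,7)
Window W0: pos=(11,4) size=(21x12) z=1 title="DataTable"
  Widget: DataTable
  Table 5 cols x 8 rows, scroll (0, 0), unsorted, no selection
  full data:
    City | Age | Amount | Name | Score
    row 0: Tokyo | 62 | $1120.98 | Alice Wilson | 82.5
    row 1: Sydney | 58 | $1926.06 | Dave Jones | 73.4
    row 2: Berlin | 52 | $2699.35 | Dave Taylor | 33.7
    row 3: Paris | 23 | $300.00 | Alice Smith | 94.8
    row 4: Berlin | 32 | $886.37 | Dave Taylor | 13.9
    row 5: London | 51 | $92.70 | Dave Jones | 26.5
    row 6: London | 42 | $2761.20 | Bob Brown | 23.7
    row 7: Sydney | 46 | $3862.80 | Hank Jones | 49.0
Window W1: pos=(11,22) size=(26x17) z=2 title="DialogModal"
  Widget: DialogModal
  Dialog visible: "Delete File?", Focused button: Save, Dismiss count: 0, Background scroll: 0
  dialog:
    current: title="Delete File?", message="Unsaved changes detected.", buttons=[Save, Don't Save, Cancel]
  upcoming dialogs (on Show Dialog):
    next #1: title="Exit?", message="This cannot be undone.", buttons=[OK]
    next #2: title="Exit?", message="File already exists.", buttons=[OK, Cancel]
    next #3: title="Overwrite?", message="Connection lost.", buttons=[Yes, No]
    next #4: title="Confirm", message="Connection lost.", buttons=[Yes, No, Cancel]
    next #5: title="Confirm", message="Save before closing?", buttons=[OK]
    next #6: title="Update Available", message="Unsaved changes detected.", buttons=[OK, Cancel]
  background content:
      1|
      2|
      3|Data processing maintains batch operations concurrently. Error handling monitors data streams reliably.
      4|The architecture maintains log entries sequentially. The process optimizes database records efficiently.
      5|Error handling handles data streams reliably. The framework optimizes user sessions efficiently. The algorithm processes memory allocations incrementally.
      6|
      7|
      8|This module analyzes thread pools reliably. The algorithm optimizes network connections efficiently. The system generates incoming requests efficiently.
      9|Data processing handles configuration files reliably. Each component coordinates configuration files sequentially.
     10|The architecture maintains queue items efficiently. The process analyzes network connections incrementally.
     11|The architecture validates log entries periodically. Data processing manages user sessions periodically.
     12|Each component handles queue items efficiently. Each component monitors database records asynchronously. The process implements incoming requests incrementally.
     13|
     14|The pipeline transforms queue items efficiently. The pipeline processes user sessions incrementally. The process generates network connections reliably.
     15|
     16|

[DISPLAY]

 ┃City  │Age│Amount  ┃               
 ┃──────┼───┼────────┃               
 ┃Tokyo │62 │$1120.98┃               
 ┃Sydney│58 │$1926.06┃               
 ┃Berlin│52 │$2699.35┃               
 ┃Paris │23 │$300.00 ┃               
 ┃Berlin│32 │$886.37 ┃               
 ┃London│51 │$92.70  ┃               
 ┗━━━━━━━━━━━━━━━━━━━┛               
                                     
                                     
                                     
                                     
                                     
                                     
 ┏━━━━━━━━━━━━━━━━━━━━━━━━┓          
 ┃ DialogModal            ┃          
 ┠────────────────────────┨          
 ┃                        ┃          
 ┃                        ┃          
 ┃Data processing maintain┃          
 ┃The architecture maintai┃          
 ┃Er┌──────────────────┐ d┃          


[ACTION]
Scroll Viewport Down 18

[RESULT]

                                     
                                     
                                     
                                     
                                     
                                     
 ┏━━━━━━━━━━━━━━━━━━━━━━━━┓          
 ┃ DialogModal            ┃          
 ┠────────────────────────┨          
 ┃                        ┃          
 ┃                        ┃          
 ┃Data processing maintain┃          
 ┃The architecture maintai┃          
 ┃Er┌──────────────────┐ d┃          
 ┃  │   Delete File?   │  ┃          
 ┃  │Unsaved changes de│  ┃          
 ┃Th│[Save]  Don't Save│hr┃          
 ┃Da└──────────────────┘s ┃          
 ┃The architecture maintai┃          
 ┃The architecture validat┃          
 ┃Each component handles q┃          
 ┃                        ┃          
 ┗━━━━━━━━━━━━━━━━━━━━━━━━┛          


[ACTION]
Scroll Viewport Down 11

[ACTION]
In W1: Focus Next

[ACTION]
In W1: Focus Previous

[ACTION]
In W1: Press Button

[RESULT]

                                     
                                     
                                     
                                     
                                     
                                     
 ┏━━━━━━━━━━━━━━━━━━━━━━━━┓          
 ┃ DialogModal            ┃          
 ┠────────────────────────┨          
 ┃                        ┃          
 ┃                        ┃          
 ┃Data processing maintain┃          
 ┃The architecture maintai┃          
 ┃Error handling handles d┃          
 ┃                        ┃          
 ┃                        ┃          
 ┃This module analyzes thr┃          
 ┃Data processing handles ┃          
 ┃The architecture maintai┃          
 ┃The architecture validat┃          
 ┃Each component handles q┃          
 ┃                        ┃          
 ┗━━━━━━━━━━━━━━━━━━━━━━━━┛          


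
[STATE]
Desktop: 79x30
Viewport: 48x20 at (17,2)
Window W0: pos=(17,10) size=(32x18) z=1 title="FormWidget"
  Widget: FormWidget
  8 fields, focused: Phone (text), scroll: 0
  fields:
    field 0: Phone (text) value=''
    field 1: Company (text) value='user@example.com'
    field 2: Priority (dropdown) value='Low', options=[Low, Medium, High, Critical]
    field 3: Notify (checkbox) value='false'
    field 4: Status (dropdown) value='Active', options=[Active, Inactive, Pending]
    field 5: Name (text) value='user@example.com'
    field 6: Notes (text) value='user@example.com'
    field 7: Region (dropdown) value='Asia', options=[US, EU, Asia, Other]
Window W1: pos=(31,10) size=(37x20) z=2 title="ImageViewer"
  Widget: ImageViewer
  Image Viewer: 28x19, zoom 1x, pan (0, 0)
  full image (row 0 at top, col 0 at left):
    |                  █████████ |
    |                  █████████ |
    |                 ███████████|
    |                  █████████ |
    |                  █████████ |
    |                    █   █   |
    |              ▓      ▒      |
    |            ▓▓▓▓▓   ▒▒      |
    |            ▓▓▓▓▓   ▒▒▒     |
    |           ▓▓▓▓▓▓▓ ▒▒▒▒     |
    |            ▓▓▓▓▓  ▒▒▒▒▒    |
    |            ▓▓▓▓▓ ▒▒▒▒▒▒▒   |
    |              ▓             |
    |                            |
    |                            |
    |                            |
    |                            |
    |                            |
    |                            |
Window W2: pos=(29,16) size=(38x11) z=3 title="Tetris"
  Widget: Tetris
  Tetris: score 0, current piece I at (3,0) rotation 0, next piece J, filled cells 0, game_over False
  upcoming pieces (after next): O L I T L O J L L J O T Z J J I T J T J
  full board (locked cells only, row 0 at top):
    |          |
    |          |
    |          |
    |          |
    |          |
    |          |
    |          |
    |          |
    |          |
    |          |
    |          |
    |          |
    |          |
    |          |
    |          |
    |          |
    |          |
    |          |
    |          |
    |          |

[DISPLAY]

                                                
                                                
                                                
                                                
                                                
                                                
                                                
                                                
┏━━━━━━━━━━━━━┏━━━━━━━━━━━━━━━━━━━━━━━━━━━━━━━━━
┃ FormWidget  ┃ ImageViewer                     
┠─────────────┠─────────────────────────────────
┃> Phone:     ┃                  █████████      
┃  Company:   ┃                  █████████      
┃  Priority:  ┃                 ███████████     
┃  Notify:  ┏━━━━━━━━━━━━━━━━━━━━━━━━━━━━━━━━━━━
┃  Status:  ┃ Tetris                            
┃  Name:    ┠───────────────────────────────────
┃  Notes:   ┃          │Next:                   
┃  Region:  ┃          │█                       
┃           ┃          │███                     


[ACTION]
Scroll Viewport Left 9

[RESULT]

                                                
                                                
                                                
                                                
                                                
                                                
                                                
                                                
         ┏━━━━━━━━━━━━━┏━━━━━━━━━━━━━━━━━━━━━━━━
         ┃ FormWidget  ┃ ImageViewer            
         ┠─────────────┠────────────────────────
         ┃> Phone:     ┃                  ██████
         ┃  Company:   ┃                  ██████
         ┃  Priority:  ┃                 ███████
         ┃  Notify:  ┏━━━━━━━━━━━━━━━━━━━━━━━━━━
         ┃  Status:  ┃ Tetris                   
         ┃  Name:    ┠──────────────────────────
         ┃  Notes:   ┃          │Next:          
         ┃  Region:  ┃          │█              
         ┃           ┃          │███            


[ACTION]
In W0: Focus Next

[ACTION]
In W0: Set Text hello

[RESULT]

                                                
                                                
                                                
                                                
                                                
                                                
                                                
                                                
         ┏━━━━━━━━━━━━━┏━━━━━━━━━━━━━━━━━━━━━━━━
         ┃ FormWidget  ┃ ImageViewer            
         ┠─────────────┠────────────────────────
         ┃  Phone:     ┃                  ██████
         ┃> Company:   ┃                  ██████
         ┃  Priority:  ┃                 ███████
         ┃  Notify:  ┏━━━━━━━━━━━━━━━━━━━━━━━━━━
         ┃  Status:  ┃ Tetris                   
         ┃  Name:    ┠──────────────────────────
         ┃  Notes:   ┃          │Next:          
         ┃  Region:  ┃          │█              
         ┃           ┃          │███            


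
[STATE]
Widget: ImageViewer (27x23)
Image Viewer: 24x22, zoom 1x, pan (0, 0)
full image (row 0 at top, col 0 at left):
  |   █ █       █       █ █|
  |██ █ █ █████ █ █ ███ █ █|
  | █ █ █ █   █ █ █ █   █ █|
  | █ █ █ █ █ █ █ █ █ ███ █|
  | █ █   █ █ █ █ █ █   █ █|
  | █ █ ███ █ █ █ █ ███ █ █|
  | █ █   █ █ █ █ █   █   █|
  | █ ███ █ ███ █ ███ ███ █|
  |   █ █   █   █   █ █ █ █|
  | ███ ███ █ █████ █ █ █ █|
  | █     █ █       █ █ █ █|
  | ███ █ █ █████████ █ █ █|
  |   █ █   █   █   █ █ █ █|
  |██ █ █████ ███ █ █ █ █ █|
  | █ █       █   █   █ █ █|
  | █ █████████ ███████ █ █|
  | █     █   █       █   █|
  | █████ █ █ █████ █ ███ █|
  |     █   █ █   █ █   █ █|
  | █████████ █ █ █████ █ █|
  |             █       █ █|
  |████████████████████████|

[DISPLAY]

   █ █       █       █ █   
██ █ █ █████ █ █ ███ █ █   
 █ █ █ █   █ █ █ █   █ █   
 █ █ █ █ █ █ █ █ █ ███ █   
 █ █   █ █ █ █ █ █   █ █   
 █ █ ███ █ █ █ █ ███ █ █   
 █ █   █ █ █ █ █   █   █   
 █ ███ █ ███ █ ███ ███ █   
   █ █   █   █   █ █ █ █   
 ███ ███ █ █████ █ █ █ █   
 █     █ █       █ █ █ █   
 ███ █ █ █████████ █ █ █   
   █ █   █   █   █ █ █ █   
██ █ █████ ███ █ █ █ █ █   
 █ █       █   █   █ █ █   
 █ █████████ ███████ █ █   
 █     █   █       █   █   
 █████ █ █ █████ █ ███ █   
     █   █ █   █ █   █ █   
 █████████ █ █ █████ █ █   
             █       █ █   
████████████████████████   
                           


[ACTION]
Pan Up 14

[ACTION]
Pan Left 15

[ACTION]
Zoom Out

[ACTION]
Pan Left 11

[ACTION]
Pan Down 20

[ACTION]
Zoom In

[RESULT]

  ██          ██  ██       
  ██          ██  ██       
  ██████  ██  ██  █████████
  ██████  ██  ██  █████████
      ██  ██      ██      █
      ██  ██      ██      █
████  ██  ██████████  █████
████  ██  ██████████  █████
  ██  ██              ██   
  ██  ██              ██   
  ██  ██████████████████  █
  ██  ██████████████████  █
  ██          ██      ██   
  ██          ██      ██   
  ██████████  ██  ██  █████
  ██████████  ██  ██  █████
          ██      ██  ██   
          ██      ██  ██   
  ██████████████████  ██  █
  ██████████████████  ██  █
                          █
                          █
███████████████████████████


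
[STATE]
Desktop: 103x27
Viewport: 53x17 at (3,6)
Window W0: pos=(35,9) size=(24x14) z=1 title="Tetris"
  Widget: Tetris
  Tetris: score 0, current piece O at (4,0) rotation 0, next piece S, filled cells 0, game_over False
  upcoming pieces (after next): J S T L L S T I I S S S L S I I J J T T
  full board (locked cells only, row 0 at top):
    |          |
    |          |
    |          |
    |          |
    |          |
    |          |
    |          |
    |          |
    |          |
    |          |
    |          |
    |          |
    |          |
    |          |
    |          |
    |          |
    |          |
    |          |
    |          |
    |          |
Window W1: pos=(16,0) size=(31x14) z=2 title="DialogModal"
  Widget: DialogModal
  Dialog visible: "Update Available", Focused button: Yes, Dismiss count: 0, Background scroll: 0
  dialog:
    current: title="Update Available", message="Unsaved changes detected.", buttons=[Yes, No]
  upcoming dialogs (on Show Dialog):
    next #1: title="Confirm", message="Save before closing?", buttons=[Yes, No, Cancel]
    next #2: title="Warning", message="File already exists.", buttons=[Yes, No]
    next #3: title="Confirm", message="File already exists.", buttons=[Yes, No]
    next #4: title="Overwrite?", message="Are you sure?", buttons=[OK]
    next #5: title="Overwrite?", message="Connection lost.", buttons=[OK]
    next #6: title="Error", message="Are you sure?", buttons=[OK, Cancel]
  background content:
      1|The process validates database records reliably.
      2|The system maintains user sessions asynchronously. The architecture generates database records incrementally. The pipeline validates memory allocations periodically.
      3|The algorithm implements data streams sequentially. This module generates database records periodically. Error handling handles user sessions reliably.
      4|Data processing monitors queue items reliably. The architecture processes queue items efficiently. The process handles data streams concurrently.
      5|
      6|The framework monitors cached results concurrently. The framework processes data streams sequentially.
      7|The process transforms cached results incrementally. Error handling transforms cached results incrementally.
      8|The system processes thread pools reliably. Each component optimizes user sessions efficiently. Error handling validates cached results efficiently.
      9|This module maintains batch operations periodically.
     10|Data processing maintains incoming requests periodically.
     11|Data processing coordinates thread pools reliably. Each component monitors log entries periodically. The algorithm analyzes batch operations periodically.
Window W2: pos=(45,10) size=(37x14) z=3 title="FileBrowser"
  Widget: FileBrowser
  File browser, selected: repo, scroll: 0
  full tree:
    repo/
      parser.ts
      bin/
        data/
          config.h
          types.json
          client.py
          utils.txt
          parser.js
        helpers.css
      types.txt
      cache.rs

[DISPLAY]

             ┃Da│    Update Available   │eu┃         
             ┃  │Unsaved changes detecte│  ┃         
             ┃Th│       [Yes]  No       │ed┃         
             ┃Th└───────────────────────┘ed┃━━━━━━━━━
             ┃The system processes thread ┏━━━━━━━━━━
             ┃This module maintains batch ┃ FileBrows
             ┃Data processing maintains in┠──────────
             ┗━━━━━━━━━━━━━━━━━━━━━━━━━━━━┃> [-] repo
                                ┃         ┃    parser
                                ┃         ┃    [+] bi
                                ┃         ┃    types.
                                ┃         ┃    cache.
                                ┃         ┃          
                                ┃         ┃          
                                ┃         ┃          
                                ┃         ┃          
                                ┗━━━━━━━━━┃          


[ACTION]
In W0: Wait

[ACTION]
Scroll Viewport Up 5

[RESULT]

             ┃ DialogModal                 ┃         
             ┠─────────────────────────────┨         
             ┃The process validates databas┃         
             ┃The system maintains user ses┃         
             ┃Th┌───────────────────────┐ta┃         
             ┃Da│    Update Available   │eu┃         
             ┃  │Unsaved changes detecte│  ┃         
             ┃Th│       [Yes]  No       │ed┃         
             ┃Th└───────────────────────┘ed┃━━━━━━━━━
             ┃The system processes thread ┏━━━━━━━━━━
             ┃This module maintains batch ┃ FileBrows
             ┃Data processing maintains in┠──────────
             ┗━━━━━━━━━━━━━━━━━━━━━━━━━━━━┃> [-] repo
                                ┃         ┃    parser
                                ┃         ┃    [+] bi
                                ┃         ┃    types.
                                ┃         ┃    cache.


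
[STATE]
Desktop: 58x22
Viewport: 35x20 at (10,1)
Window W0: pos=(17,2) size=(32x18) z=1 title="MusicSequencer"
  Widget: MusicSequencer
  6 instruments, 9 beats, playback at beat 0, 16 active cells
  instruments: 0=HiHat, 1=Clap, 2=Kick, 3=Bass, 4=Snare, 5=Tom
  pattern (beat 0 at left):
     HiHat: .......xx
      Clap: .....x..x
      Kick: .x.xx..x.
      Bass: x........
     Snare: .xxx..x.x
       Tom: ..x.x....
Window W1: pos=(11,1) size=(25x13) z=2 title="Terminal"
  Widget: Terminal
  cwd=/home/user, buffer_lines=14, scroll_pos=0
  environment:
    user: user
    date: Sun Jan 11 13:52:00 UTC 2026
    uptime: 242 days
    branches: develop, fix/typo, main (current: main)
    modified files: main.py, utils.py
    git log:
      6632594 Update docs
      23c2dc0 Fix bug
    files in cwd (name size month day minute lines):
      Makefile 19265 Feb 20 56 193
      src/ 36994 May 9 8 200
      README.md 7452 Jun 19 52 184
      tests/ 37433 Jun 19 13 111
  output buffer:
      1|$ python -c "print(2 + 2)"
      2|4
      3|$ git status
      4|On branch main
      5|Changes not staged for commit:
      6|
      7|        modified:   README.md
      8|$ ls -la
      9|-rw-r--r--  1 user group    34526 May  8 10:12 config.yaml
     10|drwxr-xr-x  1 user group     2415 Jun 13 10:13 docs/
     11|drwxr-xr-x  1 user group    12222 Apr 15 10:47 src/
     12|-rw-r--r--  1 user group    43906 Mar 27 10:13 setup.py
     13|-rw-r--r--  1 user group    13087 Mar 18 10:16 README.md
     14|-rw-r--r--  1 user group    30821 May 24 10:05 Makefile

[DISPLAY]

 ┏━━━━━━━━━━━━━━━━━━━━━━━┓         
 ┃ Terminal              ┃━━━━━━━━━
 ┠───────────────────────┨         
 ┃$ python -c "print(2 + ┃─────────
 ┃4                      ┃         
 ┃$ git status           ┃         
 ┃On branch main         ┃         
 ┃Changes not staged for ┃         
 ┃                       ┃         
 ┃        modified:   REA┃         
 ┃$ ls -la               ┃         
 ┃-rw-r--r--  1 user grou┃         
 ┗━━━━━━━━━━━━━━━━━━━━━━━┛         
       ┃                           
       ┃                           
       ┃                           
       ┃                           
       ┃                           
       ┗━━━━━━━━━━━━━━━━━━━━━━━━━━━
                                   


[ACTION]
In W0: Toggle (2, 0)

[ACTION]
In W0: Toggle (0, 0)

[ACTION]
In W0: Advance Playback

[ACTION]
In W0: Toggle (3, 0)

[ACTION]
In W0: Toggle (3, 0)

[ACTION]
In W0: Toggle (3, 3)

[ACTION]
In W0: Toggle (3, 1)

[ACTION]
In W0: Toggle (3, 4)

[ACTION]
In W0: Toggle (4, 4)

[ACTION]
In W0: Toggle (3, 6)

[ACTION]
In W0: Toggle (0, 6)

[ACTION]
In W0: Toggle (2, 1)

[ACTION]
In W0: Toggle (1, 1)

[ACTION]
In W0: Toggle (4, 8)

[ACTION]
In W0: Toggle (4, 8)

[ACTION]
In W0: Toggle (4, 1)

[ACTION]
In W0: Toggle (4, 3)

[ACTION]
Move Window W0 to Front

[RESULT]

 ┏━━━━━━━━━━━━━━━━━━━━━━━┓         
 ┃ Term┏━━━━━━━━━━━━━━━━━━━━━━━━━━━
 ┠─────┃ MusicSequencer            
 ┃$ pyt┠───────────────────────────
 ┃4    ┃      0▼2345678            
 ┃$ git┃ HiHat█·····███            
 ┃On br┃  Clap·█···█··█            
 ┃Chang┃  Kick█··██··█·            
 ┃     ┃  Bass██·██·█··            
 ┃     ┃ Snare··█·█·█·█            
 ┃$ ls ┃   Tom··█·█····            
 ┃-rw-r┃                           
 ┗━━━━━┃                           
       ┃                           
       ┃                           
       ┃                           
       ┃                           
       ┃                           
       ┗━━━━━━━━━━━━━━━━━━━━━━━━━━━
                                   
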